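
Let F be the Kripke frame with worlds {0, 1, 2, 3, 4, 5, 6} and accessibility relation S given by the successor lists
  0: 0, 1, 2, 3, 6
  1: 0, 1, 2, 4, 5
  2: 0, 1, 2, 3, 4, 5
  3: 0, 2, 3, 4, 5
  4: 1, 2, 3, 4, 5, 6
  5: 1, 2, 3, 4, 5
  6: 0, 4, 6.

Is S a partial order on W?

No

Reflexive: yes — every world is S-related to itself.
Transitive: no — 0 S 1 and 1 S 4, but not 0 S 4.
Antisymmetric: no — 0 S 1 and 1 S 0 with 0 ≠ 1.
So S is not a partial order.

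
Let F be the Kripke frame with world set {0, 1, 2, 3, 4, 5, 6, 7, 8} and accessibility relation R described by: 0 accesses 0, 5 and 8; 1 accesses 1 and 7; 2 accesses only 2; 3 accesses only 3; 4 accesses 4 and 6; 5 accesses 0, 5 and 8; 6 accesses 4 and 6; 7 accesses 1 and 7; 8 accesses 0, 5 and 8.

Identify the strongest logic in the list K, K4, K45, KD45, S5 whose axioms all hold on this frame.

Transitive (axiom 4): yes — every two-step R-path is closed by a direct edge.
Euclidean (axiom 5): yes — any two successors of a common world are R-related.
Serial (axiom D): yes — every world has a successor (e.g. 0 R 0).
Reflexive (axiom T): yes — every world is R-related to itself.
So F validates K, K4, K45, KD45, S5. The strongest is S5.

S5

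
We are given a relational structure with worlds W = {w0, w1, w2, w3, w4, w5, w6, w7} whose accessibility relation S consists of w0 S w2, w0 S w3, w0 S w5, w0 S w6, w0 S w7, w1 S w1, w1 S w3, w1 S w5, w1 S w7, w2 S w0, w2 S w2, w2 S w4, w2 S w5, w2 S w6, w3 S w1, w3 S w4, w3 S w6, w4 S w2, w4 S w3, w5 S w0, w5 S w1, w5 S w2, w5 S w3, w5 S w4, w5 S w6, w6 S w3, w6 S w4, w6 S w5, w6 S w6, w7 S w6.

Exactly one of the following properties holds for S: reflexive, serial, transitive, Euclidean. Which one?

Reflexive: no — w0 is not related to itself.
Serial: yes — every world has a successor (e.g. w0 S w2).
Transitive: no — w0 S w2 and w2 S w4, but not w0 S w4.
Euclidean: no — w0 S w2 and w0 S w3, but not w2 S w3.
Only serial holds.

serial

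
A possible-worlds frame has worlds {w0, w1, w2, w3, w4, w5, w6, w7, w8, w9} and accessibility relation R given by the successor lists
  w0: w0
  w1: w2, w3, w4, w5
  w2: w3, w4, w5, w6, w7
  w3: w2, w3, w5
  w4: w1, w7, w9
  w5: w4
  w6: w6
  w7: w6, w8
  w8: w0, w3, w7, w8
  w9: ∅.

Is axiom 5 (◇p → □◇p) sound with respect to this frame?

No

By correspondence theory, 5 is valid on a frame iff R is Euclidean.
Euclidean: no — w1 R w3 and w1 R w4, but not w3 R w4.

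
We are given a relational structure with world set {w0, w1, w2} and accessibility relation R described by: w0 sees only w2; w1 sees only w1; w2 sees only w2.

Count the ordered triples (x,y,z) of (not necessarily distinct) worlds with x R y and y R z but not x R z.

R is transitive; there are no such tuples.

0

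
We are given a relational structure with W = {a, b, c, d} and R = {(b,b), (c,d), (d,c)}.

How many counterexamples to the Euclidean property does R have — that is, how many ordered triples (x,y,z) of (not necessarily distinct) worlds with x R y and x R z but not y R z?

Enumerating: (c,d,d), (d,c,c).

2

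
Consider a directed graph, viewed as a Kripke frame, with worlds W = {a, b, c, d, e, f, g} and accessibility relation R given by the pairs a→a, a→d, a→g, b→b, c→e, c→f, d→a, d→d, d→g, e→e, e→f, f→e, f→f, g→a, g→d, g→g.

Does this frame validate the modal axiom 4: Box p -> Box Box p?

By correspondence theory, 4 is valid on a frame iff R is transitive.
Transitive: yes — every two-step R-path is closed by a direct edge.

Yes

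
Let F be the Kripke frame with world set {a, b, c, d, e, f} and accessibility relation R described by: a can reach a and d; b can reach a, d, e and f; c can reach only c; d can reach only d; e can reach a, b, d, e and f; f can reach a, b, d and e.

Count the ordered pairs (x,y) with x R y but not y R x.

7

Enumerating: (a,d), (b,a), (b,d), (e,a), (e,d), (f,a), (f,d).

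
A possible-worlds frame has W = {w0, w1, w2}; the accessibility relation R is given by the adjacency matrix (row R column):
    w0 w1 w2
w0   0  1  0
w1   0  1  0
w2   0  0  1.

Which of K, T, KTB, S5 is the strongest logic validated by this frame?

K

Reflexive (axiom T): no — w0 is not related to itself.
Symmetric (axiom B): no — w0 R w1 but not w1 R w0.
Euclidean (axiom 5): yes — any two successors of a common world are R-related.
So F validates K; T would additionally require R to be reflexive. The strongest is K.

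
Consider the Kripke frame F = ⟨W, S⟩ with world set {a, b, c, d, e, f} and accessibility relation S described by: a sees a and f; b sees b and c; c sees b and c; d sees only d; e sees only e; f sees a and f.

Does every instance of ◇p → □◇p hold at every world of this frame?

By correspondence theory, 5 is valid on a frame iff S is Euclidean.
Euclidean: yes — any two successors of a common world are S-related.

Yes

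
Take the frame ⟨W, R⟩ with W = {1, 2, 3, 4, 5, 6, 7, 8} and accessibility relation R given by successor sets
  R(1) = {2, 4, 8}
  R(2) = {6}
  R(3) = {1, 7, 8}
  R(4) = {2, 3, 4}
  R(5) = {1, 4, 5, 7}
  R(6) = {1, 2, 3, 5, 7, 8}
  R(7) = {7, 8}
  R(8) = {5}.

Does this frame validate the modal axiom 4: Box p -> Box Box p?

By correspondence theory, 4 is valid on a frame iff R is transitive.
Transitive: no — 1 R 2 and 2 R 6, but not 1 R 6.

No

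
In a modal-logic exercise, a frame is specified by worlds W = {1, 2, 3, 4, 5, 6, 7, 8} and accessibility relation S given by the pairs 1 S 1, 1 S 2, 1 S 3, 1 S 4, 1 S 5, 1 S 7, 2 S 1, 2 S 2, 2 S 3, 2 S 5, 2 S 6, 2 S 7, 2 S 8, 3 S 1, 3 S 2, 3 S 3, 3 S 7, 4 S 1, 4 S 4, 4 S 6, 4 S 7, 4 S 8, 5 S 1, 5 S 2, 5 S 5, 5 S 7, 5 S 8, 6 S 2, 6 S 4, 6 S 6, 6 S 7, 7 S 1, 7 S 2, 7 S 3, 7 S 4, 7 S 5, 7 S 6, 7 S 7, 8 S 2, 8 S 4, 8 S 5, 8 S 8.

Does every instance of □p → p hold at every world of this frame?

Axiom T corresponds to the accessibility relation being reflexive.
Reflexive: yes — every world is S-related to itself.

Yes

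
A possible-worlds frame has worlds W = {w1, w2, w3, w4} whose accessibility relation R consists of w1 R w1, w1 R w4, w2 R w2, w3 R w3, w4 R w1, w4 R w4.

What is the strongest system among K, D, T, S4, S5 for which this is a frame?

Serial (axiom D): yes — every world has a successor (e.g. w1 R w1).
Reflexive (axiom T): yes — every world is R-related to itself.
Transitive (axiom 4): yes — every two-step R-path is closed by a direct edge.
Euclidean (axiom 5): yes — any two successors of a common world are R-related.
So F validates K, D, T, S4, S5. The strongest is S5.

S5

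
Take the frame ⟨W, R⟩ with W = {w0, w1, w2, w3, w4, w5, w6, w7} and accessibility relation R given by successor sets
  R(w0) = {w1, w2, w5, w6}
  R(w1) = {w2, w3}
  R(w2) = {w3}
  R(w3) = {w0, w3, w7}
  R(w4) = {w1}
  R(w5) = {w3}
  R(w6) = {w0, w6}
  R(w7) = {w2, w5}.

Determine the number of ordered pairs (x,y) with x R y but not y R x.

12

Enumerating: (w0,w1), (w0,w2), (w0,w5), (w1,w2), (w1,w3), (w2,w3), (w3,w0), (w3,w7), (w4,w1), (w5,w3), (w7,w2), (w7,w5).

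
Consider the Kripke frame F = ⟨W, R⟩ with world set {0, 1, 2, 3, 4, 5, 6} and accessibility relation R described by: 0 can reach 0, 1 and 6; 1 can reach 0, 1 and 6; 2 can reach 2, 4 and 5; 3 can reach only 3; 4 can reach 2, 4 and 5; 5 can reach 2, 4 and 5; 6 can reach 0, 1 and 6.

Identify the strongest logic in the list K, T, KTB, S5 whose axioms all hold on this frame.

Reflexive (axiom T): yes — every world is R-related to itself.
Symmetric (axiom B): yes — every pair in R has its reverse in R.
Euclidean (axiom 5): yes — any two successors of a common world are R-related.
So F validates K, T, KTB, S5. The strongest is S5.

S5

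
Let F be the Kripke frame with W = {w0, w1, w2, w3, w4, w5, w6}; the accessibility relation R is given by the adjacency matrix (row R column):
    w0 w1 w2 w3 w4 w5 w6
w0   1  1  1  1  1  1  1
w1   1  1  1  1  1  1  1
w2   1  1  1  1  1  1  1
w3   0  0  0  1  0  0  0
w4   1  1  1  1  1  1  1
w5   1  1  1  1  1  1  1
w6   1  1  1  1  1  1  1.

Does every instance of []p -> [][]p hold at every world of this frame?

Axiom 4 corresponds to the accessibility relation being transitive.
Transitive: yes — every two-step R-path is closed by a direct edge.

Yes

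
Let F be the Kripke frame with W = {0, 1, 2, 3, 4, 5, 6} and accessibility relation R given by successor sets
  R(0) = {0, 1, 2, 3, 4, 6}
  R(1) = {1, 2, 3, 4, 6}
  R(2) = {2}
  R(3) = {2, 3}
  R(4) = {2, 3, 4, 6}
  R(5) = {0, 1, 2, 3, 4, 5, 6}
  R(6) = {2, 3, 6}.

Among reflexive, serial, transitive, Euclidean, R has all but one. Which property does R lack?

Euclidean

Reflexive: yes — every world is R-related to itself.
Serial: yes — every world has a successor (e.g. 0 R 0).
Transitive: yes — every two-step R-path is closed by a direct edge.
Euclidean: no — 0 R 2 and 0 R 1, but not 2 R 1.
Only Euclidean fails.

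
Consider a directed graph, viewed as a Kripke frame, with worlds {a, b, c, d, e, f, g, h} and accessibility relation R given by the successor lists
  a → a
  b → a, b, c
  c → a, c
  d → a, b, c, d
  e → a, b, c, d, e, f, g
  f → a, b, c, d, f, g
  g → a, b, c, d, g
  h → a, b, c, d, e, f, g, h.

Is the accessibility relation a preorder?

Yes

Reflexive: yes — every world is R-related to itself.
Transitive: yes — every two-step R-path is closed by a direct edge.
So R is a preorder.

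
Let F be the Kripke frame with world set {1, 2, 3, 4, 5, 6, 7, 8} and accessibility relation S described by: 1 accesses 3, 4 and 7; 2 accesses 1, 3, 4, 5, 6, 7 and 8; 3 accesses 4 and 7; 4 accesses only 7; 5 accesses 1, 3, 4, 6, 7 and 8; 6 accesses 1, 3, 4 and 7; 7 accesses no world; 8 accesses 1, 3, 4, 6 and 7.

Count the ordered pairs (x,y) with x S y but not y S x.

Enumerating: (1,3), (1,4), (1,7), (2,1), (2,3), (2,4), (2,5), (2,6), (2,7), (2,8), (3,4), (3,7), … and 16 more.
Total: 28.

28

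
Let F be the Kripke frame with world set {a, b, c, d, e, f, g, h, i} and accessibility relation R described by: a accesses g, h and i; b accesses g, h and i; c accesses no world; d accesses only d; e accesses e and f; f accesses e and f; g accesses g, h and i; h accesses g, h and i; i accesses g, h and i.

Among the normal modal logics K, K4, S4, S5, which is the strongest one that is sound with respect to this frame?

K4

Transitive (axiom 4): yes — every two-step R-path is closed by a direct edge.
Reflexive (axiom T): no — a is not related to itself.
Euclidean (axiom 5): yes — any two successors of a common world are R-related.
So F validates K, K4; S4 would additionally require R to be reflexive. The strongest is K4.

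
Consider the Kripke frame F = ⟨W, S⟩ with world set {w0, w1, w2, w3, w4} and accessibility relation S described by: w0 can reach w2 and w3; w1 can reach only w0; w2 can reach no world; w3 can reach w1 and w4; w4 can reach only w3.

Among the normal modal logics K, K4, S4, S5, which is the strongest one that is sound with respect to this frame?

K

Transitive (axiom 4): no — w0 S w3 and w3 S w1, but not w0 S w1.
Reflexive (axiom T): no — w0 is not related to itself.
Euclidean (axiom 5): no — w0 S w2 and w0 S w3, but not w2 S w3.
So F validates K; K4 would additionally require S to be transitive. The strongest is K.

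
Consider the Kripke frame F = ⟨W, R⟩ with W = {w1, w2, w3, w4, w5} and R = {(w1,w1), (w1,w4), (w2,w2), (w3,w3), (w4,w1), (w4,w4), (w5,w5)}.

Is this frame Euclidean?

Yes

Euclidean: yes — any two successors of a common world are R-related.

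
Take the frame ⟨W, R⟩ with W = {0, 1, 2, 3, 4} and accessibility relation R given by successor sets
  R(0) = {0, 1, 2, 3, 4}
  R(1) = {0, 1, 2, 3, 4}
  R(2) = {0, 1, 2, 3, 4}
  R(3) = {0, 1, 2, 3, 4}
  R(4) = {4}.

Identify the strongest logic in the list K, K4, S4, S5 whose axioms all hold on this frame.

S4

Transitive (axiom 4): yes — every two-step R-path is closed by a direct edge.
Reflexive (axiom T): yes — every world is R-related to itself.
Euclidean (axiom 5): no — 0 R 4 and 0 R 1, but not 4 R 1.
So F validates K, K4, S4; S5 would additionally require R to be Euclidean. The strongest is S4.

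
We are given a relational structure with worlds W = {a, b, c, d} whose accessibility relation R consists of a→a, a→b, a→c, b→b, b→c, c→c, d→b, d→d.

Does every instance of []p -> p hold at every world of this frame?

Yes

The schema T characterises exactly the reflexive frames.
Reflexive: yes — every world is R-related to itself.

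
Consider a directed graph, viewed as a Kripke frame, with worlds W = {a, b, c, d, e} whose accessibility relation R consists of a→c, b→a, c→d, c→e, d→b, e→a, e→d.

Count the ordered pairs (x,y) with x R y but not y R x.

Enumerating: (a,c), (b,a), (c,d), (c,e), (d,b), (e,a), (e,d).

7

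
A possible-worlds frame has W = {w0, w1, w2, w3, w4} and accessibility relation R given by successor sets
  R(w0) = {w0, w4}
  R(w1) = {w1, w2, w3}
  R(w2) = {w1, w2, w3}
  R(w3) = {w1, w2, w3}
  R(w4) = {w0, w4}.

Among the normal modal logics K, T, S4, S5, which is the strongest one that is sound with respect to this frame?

S5

Reflexive (axiom T): yes — every world is R-related to itself.
Transitive (axiom 4): yes — every two-step R-path is closed by a direct edge.
Euclidean (axiom 5): yes — any two successors of a common world are R-related.
So F validates K, T, S4, S5. The strongest is S5.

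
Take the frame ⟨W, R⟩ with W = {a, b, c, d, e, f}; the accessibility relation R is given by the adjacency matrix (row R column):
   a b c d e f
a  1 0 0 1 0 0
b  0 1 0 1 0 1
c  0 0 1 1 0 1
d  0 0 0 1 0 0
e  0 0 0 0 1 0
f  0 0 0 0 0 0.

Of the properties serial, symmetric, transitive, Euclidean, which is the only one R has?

transitive

Serial: no — f has no R-successor.
Symmetric: no — a R d but not d R a.
Transitive: yes — every two-step R-path is closed by a direct edge.
Euclidean: no — b R d and b R f, but not d R f.
Only transitive holds.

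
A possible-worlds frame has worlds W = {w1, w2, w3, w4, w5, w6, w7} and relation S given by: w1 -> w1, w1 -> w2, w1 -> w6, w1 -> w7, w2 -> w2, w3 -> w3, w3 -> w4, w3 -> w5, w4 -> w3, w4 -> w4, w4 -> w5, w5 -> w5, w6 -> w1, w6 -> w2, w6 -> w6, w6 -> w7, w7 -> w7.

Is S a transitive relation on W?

Yes

Transitive: yes — every two-step S-path is closed by a direct edge.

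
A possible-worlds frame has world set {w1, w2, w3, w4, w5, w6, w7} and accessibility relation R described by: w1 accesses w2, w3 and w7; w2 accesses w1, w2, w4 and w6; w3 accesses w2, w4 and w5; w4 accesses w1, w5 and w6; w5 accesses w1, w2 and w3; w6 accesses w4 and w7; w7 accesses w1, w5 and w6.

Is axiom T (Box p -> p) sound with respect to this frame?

No

By correspondence theory, T is valid on a frame iff R is reflexive.
Reflexive: no — w1 is not related to itself.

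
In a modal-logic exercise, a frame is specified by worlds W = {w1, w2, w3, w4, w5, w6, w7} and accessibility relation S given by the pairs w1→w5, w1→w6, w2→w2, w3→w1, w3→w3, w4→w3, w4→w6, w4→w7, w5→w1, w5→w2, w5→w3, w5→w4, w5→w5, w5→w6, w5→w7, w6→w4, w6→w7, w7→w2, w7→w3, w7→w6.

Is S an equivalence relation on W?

No

Reflexive: no — w1 is not related to itself.
Symmetric: no — w1 S w6 but not w6 S w1.
Transitive: no — w1 S w5 and w5 S w2, but not w1 S w2.
So S is not an equivalence relation.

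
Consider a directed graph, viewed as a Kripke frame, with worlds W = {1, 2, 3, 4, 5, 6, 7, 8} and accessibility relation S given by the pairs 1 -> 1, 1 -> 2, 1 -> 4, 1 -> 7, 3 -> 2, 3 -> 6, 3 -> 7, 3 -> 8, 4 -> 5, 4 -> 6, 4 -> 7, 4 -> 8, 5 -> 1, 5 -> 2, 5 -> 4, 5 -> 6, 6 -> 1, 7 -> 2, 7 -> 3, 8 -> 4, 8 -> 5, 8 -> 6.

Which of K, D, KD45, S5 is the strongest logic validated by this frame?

Serial (axiom D): no — 2 has no S-successor.
Euclidean (axiom 5): no — 1 S 2 and 1 S 4, but not 2 S 4.
Transitive (axiom 4): no — 1 S 4 and 4 S 5, but not 1 S 5.
Reflexive (axiom T): no — 2 is not related to itself.
So F validates K; D would additionally require S to be serial. The strongest is K.

K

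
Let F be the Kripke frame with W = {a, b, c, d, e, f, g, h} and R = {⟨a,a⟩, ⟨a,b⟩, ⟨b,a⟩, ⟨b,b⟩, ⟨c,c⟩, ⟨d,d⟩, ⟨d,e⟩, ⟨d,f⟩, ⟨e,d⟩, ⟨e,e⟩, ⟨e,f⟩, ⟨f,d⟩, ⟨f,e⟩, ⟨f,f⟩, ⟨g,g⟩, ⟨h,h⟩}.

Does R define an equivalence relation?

Yes

Reflexive: yes — every world is R-related to itself.
Symmetric: yes — every pair in R has its reverse in R.
Transitive: yes — every two-step R-path is closed by a direct edge.
So R is an equivalence relation.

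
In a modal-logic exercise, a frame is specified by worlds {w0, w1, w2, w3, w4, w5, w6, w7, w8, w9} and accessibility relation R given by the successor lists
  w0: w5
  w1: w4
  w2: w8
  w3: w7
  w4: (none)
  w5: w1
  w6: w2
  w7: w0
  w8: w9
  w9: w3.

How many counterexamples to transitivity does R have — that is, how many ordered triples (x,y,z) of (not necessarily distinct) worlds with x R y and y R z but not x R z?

Enumerating: (w0,w5,w1), (w2,w8,w9), (w3,w7,w0), (w5,w1,w4), (w6,w2,w8), (w7,w0,w5), (w8,w9,w3), (w9,w3,w7).

8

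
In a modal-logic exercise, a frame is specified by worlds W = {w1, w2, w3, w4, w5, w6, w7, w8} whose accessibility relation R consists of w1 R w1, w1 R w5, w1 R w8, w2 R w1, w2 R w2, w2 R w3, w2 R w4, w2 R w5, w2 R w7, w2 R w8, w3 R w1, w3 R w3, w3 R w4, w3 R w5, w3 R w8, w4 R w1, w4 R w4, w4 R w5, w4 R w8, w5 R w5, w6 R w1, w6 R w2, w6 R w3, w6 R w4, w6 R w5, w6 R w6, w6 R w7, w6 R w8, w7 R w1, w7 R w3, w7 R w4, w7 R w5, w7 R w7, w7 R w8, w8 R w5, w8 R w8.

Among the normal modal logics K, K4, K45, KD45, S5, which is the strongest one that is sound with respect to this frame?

K4

Transitive (axiom 4): yes — every two-step R-path is closed by a direct edge.
Euclidean (axiom 5): no — w1 R w5 and w1 R w8, but not w5 R w8.
Serial (axiom D): yes — every world has a successor (e.g. w1 R w1).
Reflexive (axiom T): yes — every world is R-related to itself.
So F validates K, K4; K45 would additionally require R to be Euclidean. The strongest is K4.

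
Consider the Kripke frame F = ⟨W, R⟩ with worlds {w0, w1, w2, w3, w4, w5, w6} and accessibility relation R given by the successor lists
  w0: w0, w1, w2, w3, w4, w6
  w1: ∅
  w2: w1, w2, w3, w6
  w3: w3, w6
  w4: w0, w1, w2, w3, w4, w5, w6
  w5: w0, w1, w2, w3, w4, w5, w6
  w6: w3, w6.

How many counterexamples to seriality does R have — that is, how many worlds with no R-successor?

Enumerating: w1.

1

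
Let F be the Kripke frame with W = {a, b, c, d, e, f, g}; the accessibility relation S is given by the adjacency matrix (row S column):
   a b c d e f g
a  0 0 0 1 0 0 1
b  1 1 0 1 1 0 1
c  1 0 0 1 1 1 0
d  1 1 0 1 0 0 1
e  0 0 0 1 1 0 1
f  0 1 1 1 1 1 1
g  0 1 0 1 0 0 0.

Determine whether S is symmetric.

No

Symmetric: no — a S g but not g S a.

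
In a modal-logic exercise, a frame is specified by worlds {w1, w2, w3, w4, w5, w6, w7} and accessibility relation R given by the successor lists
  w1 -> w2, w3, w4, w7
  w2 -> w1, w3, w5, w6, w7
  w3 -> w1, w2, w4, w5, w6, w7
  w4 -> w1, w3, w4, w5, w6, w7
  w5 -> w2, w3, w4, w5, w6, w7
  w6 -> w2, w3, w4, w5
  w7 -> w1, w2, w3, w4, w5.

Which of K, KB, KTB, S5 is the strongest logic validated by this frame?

Symmetric (axiom B): yes — every pair in R has its reverse in R.
Reflexive (axiom T): no — w1 is not related to itself.
Euclidean (axiom 5): no — w1 R w2 and w1 R w4, but not w2 R w4.
So F validates K, KB; KTB would additionally require R to be reflexive. The strongest is KB.

KB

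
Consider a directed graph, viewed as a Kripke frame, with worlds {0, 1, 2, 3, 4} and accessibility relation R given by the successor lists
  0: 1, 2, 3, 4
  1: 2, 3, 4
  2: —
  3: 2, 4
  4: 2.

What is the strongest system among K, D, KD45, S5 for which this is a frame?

K

Serial (axiom D): no — 2 has no R-successor.
Euclidean (axiom 5): no — 0 R 2 and 0 R 1, but not 2 R 1.
Transitive (axiom 4): yes — every two-step R-path is closed by a direct edge.
Reflexive (axiom T): no — 0 is not related to itself.
So F validates K; D would additionally require R to be serial. The strongest is K.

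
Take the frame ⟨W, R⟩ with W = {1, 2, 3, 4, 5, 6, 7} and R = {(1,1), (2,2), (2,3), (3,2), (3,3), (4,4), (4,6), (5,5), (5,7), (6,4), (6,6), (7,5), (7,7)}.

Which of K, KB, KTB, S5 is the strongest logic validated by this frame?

Symmetric (axiom B): yes — every pair in R has its reverse in R.
Reflexive (axiom T): yes — every world is R-related to itself.
Euclidean (axiom 5): yes — any two successors of a common world are R-related.
So F validates K, KB, KTB, S5. The strongest is S5.

S5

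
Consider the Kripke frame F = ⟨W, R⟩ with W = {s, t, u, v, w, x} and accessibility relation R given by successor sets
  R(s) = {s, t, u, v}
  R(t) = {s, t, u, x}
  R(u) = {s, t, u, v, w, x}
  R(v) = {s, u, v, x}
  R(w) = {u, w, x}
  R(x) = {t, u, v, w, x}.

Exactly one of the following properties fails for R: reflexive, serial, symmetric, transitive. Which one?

transitive

Reflexive: yes — every world is R-related to itself.
Serial: yes — every world has a successor (e.g. s R s).
Symmetric: yes — every pair in R has its reverse in R.
Transitive: no — s R t and t R x, but not s R x.
Only transitive fails.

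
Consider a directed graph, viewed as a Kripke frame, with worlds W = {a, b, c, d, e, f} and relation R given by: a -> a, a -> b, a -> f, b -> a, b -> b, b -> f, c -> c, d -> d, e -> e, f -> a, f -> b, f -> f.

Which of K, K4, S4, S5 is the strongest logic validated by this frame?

Transitive (axiom 4): yes — every two-step R-path is closed by a direct edge.
Reflexive (axiom T): yes — every world is R-related to itself.
Euclidean (axiom 5): yes — any two successors of a common world are R-related.
So F validates K, K4, S4, S5. The strongest is S5.

S5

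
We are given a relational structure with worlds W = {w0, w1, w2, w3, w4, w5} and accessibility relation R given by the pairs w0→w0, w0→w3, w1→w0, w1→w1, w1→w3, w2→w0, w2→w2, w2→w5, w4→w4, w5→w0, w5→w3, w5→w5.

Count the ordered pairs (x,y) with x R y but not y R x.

Enumerating: (w0,w3), (w1,w0), (w1,w3), (w2,w0), (w2,w5), (w5,w0), (w5,w3).

7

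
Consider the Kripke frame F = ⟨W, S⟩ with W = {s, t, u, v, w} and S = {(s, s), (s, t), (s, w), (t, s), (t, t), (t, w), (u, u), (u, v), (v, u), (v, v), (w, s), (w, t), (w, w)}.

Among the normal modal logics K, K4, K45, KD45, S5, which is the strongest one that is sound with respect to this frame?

Transitive (axiom 4): yes — every two-step S-path is closed by a direct edge.
Euclidean (axiom 5): yes — any two successors of a common world are S-related.
Serial (axiom D): yes — every world has a successor (e.g. s S s).
Reflexive (axiom T): yes — every world is S-related to itself.
So F validates K, K4, K45, KD45, S5. The strongest is S5.

S5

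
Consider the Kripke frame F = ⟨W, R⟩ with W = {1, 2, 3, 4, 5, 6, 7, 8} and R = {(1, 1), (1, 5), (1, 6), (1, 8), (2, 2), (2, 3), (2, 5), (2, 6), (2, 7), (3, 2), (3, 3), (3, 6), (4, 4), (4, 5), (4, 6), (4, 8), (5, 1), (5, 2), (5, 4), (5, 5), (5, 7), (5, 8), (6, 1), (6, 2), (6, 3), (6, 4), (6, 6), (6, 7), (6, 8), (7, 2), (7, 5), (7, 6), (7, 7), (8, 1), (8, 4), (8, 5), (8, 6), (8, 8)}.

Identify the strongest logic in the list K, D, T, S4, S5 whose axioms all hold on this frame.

T

Serial (axiom D): yes — every world has a successor (e.g. 1 R 1).
Reflexive (axiom T): yes — every world is R-related to itself.
Transitive (axiom 4): no — 1 R 5 and 5 R 2, but not 1 R 2.
Euclidean (axiom 5): no — 1 R 5 and 1 R 6, but not 5 R 6.
So F validates K, D, T; S4 would additionally require R to be transitive. The strongest is T.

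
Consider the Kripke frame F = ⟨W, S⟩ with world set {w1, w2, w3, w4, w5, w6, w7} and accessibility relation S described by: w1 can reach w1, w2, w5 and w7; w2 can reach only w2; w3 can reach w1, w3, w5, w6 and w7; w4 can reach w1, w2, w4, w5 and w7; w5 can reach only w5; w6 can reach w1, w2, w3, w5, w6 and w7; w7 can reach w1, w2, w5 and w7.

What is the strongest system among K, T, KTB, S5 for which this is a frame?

Reflexive (axiom T): yes — every world is S-related to itself.
Symmetric (axiom B): no — w1 S w2 but not w2 S w1.
Euclidean (axiom 5): no — w1 S w2 and w1 S w5, but not w2 S w5.
So F validates K, T; KTB would additionally require S to be symmetric. The strongest is T.

T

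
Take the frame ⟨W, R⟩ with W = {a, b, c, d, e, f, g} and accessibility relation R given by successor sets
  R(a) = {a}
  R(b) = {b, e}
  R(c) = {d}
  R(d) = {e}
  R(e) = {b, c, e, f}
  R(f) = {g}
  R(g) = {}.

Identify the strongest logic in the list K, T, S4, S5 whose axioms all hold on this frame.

K

Reflexive (axiom T): no — c is not related to itself.
Transitive (axiom 4): no — b R e and e R c, but not b R c.
Euclidean (axiom 5): no — e R b and e R c, but not b R c.
So F validates K; T would additionally require R to be reflexive. The strongest is K.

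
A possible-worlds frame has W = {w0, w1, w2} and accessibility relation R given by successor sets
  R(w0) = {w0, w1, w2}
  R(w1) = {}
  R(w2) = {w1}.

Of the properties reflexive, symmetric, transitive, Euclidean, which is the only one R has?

Reflexive: no — w1 is not related to itself.
Symmetric: no — w0 R w1 but not w1 R w0.
Transitive: yes — every two-step R-path is closed by a direct edge.
Euclidean: no — w0 R w1 and w0 R w2, but not w1 R w2.
Only transitive holds.

transitive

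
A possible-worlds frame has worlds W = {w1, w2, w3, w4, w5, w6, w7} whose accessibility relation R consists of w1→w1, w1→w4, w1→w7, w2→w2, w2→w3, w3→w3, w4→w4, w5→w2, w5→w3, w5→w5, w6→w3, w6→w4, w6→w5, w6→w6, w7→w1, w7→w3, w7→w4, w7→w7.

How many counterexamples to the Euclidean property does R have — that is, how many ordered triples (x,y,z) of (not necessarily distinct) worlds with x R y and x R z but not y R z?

21

Enumerating: (w1,w4,w1), (w1,w4,w7), (w2,w3,w2), (w5,w2,w5), (w5,w3,w2), (w5,w3,w5), (w6,w3,w4), (w6,w3,w5), (w6,w3,w6), (w6,w4,w3), (w6,w4,w5), (w6,w4,w6), … and 9 more.
Total: 21.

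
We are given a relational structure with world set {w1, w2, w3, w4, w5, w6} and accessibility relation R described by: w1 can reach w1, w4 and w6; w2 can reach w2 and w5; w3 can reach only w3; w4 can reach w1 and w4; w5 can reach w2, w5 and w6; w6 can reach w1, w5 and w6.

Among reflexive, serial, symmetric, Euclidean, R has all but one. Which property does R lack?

Euclidean

Reflexive: yes — every world is R-related to itself.
Serial: yes — every world has a successor (e.g. w1 R w1).
Symmetric: yes — every pair in R has its reverse in R.
Euclidean: no — w1 R w4 and w1 R w6, but not w4 R w6.
Only Euclidean fails.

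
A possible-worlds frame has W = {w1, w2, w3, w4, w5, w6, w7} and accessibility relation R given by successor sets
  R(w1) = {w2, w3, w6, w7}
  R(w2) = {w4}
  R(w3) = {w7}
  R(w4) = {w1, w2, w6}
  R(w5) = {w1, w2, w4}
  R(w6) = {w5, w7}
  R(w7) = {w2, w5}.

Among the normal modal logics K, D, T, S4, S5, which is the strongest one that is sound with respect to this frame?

D

Serial (axiom D): yes — every world has a successor (e.g. w1 R w2).
Reflexive (axiom T): no — w1 is not related to itself.
Transitive (axiom 4): no — w1 R w2 and w2 R w4, but not w1 R w4.
Euclidean (axiom 5): no — w1 R w2 and w1 R w3, but not w2 R w3.
So F validates K, D; T would additionally require R to be reflexive. The strongest is D.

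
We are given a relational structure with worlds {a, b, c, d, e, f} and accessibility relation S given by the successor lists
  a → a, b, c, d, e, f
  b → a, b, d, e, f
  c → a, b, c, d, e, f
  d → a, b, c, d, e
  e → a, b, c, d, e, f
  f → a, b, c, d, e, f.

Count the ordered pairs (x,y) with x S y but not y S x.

2

Enumerating: (c,b), (f,d).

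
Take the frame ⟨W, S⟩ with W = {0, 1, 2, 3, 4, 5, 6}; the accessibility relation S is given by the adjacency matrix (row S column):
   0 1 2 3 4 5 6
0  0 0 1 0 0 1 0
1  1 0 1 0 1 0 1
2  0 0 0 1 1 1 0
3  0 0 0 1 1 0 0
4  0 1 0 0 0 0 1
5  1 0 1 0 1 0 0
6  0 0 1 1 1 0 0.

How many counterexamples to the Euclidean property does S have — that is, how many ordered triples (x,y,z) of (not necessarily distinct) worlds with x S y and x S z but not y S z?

Enumerating: (0,2,2), (0,5,5), (1,0,0), (1,0,4), (1,0,6), (1,2,0), (1,2,2), (1,2,6), (1,4,0), (1,4,2), (1,4,4), (1,6,0), … and 24 more.
Total: 36.

36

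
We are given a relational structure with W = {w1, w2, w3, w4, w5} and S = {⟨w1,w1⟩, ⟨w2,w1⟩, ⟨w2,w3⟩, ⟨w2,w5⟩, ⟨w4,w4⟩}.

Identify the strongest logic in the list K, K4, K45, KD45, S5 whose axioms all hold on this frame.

Transitive (axiom 4): yes — every two-step S-path is closed by a direct edge.
Euclidean (axiom 5): no — w2 S w1 and w2 S w3, but not w1 S w3.
Serial (axiom D): no — w3 has no S-successor.
Reflexive (axiom T): no — w2 is not related to itself.
So F validates K, K4; K45 would additionally require S to be Euclidean. The strongest is K4.

K4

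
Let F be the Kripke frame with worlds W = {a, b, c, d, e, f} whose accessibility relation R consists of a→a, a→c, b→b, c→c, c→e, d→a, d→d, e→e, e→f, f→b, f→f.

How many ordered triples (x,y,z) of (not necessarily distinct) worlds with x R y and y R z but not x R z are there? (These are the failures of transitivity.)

Enumerating: (a,c,e), (c,e,f), (d,a,c), (e,f,b).

4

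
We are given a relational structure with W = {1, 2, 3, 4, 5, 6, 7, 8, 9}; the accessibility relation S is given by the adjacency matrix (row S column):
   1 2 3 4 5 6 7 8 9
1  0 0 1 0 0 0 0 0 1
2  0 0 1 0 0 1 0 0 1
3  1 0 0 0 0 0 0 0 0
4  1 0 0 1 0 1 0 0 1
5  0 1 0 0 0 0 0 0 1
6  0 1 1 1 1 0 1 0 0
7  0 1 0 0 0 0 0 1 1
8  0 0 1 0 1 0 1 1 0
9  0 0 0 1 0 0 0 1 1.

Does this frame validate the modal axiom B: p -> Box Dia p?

No

By correspondence theory, B is valid on a frame iff S is symmetric.
Symmetric: no — 1 S 9 but not 9 S 1.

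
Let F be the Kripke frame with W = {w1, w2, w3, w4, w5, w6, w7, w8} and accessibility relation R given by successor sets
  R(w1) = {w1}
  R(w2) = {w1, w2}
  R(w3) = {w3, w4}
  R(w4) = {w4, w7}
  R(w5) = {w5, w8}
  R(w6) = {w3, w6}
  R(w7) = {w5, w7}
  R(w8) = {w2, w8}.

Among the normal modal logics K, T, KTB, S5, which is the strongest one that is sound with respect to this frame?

T

Reflexive (axiom T): yes — every world is R-related to itself.
Symmetric (axiom B): no — w2 R w1 but not w1 R w2.
Euclidean (axiom 5): no — w2 R w1 and w2 R w2, but not w1 R w2.
So F validates K, T; KTB would additionally require R to be symmetric. The strongest is T.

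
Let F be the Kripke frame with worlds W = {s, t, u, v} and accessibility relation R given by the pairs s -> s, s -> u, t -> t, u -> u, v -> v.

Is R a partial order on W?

Yes

Reflexive: yes — every world is R-related to itself.
Transitive: yes — every two-step R-path is closed by a direct edge.
Antisymmetric: yes — no distinct pair is related both ways.
So R is a partial order.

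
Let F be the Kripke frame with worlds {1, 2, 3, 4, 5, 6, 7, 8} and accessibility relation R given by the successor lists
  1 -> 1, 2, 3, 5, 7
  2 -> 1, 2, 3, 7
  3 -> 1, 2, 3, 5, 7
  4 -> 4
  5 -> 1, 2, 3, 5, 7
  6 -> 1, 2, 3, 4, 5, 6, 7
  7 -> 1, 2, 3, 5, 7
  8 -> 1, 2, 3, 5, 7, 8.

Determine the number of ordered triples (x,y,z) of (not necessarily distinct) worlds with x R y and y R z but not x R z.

Enumerating: (2,1,5), (2,3,5), (2,7,5).

3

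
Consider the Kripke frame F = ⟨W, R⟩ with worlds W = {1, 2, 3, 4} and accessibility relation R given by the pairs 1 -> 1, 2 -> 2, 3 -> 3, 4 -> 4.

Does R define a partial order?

Reflexive: yes — every world is R-related to itself.
Transitive: yes — every two-step R-path is closed by a direct edge.
Antisymmetric: yes — no distinct pair is related both ways.
So R is a partial order.

Yes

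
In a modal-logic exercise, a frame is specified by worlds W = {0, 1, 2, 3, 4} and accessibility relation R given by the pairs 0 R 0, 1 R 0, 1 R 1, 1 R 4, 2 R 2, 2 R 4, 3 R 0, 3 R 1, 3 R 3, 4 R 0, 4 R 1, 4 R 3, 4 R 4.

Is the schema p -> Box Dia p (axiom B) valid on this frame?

No

The schema B characterises exactly the symmetric frames.
Symmetric: no — 1 R 0 but not 0 R 1.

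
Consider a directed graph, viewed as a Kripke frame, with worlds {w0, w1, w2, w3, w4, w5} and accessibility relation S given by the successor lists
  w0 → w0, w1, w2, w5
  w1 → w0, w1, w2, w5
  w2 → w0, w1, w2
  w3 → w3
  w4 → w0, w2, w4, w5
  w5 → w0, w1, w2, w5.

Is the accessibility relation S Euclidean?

No

Euclidean: no — w0 S w2 and w0 S w5, but not w2 S w5.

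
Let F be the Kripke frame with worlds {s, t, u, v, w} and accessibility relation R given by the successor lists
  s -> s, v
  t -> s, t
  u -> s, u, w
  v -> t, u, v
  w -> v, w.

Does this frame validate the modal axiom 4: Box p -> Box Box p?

No

Axiom 4 corresponds to the accessibility relation being transitive.
Transitive: no — s R v and v R t, but not s R t.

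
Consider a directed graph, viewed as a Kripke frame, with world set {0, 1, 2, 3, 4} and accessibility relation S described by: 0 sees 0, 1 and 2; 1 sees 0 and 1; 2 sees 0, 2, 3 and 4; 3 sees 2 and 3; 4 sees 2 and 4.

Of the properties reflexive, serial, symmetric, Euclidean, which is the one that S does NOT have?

Reflexive: yes — every world is S-related to itself.
Serial: yes — every world has a successor (e.g. 0 S 0).
Symmetric: yes — every pair in S has its reverse in S.
Euclidean: no — 0 S 1 and 0 S 2, but not 1 S 2.
Only Euclidean fails.

Euclidean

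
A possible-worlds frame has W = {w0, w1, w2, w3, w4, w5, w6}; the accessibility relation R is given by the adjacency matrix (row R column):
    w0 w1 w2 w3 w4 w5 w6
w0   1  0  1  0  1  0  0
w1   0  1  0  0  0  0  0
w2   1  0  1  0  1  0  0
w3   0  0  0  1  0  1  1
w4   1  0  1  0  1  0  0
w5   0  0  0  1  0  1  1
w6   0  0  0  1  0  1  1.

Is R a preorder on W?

Reflexive: yes — every world is R-related to itself.
Transitive: yes — every two-step R-path is closed by a direct edge.
So R is a preorder.

Yes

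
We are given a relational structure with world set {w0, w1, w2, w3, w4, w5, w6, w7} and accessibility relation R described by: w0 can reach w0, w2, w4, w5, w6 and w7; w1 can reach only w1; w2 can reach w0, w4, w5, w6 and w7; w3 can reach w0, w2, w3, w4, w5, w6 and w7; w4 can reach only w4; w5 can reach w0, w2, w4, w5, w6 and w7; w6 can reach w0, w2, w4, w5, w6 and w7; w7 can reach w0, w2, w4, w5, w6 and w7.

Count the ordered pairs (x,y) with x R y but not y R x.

Enumerating: (w0,w4), (w2,w4), (w3,w0), (w3,w2), (w3,w4), (w3,w5), (w3,w6), (w3,w7), (w5,w4), (w6,w4), (w7,w4).

11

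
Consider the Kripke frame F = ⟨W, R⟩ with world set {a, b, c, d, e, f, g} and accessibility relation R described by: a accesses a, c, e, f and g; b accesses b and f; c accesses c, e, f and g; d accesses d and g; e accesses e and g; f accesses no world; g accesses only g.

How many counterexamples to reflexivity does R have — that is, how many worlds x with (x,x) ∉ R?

1

Enumerating: f.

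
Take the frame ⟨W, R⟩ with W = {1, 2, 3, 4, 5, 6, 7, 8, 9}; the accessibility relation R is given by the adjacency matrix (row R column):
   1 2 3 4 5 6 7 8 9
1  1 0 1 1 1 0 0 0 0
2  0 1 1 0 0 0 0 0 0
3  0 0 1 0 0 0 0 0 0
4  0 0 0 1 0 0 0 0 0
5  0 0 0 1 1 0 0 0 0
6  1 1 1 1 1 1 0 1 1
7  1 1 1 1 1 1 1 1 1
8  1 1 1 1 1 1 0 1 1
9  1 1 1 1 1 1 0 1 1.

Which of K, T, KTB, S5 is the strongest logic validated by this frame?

T

Reflexive (axiom T): yes — every world is R-related to itself.
Symmetric (axiom B): no — 1 R 3 but not 3 R 1.
Euclidean (axiom 5): no — 1 R 3 and 1 R 4, but not 3 R 4.
So F validates K, T; KTB would additionally require R to be symmetric. The strongest is T.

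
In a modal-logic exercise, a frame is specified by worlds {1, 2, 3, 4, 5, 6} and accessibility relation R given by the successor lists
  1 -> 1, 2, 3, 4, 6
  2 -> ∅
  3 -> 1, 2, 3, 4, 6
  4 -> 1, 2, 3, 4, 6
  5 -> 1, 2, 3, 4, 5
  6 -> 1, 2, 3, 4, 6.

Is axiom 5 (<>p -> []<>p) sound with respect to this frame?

By correspondence theory, 5 is valid on a frame iff R is Euclidean.
Euclidean: no — 1 R 2 and 1 R 3, but not 2 R 3.

No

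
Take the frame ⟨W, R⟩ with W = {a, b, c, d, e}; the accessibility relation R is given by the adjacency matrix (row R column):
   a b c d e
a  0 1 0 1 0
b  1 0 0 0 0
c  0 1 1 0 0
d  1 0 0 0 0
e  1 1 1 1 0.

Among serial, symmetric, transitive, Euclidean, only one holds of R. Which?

serial

Serial: yes — every world has a successor (e.g. a R b).
Symmetric: no — c R b but not b R c.
Transitive: no — b R a and a R d, but not b R d.
Euclidean: no — a R b and a R d, but not b R d.
Only serial holds.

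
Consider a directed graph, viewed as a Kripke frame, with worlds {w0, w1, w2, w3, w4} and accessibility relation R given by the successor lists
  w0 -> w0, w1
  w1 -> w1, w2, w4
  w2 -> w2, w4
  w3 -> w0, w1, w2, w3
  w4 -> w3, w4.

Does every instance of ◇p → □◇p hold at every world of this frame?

By correspondence theory, 5 is valid on a frame iff R is Euclidean.
Euclidean: no — w1 R w4 and w1 R w2, but not w4 R w2.

No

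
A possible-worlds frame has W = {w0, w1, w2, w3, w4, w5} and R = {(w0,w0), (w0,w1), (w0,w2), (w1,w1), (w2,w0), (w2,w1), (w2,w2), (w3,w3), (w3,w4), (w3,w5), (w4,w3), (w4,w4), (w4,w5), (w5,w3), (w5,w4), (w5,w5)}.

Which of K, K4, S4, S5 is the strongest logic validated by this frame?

Transitive (axiom 4): yes — every two-step R-path is closed by a direct edge.
Reflexive (axiom T): yes — every world is R-related to itself.
Euclidean (axiom 5): no — w0 R w1 and w0 R w2, but not w1 R w2.
So F validates K, K4, S4; S5 would additionally require R to be Euclidean. The strongest is S4.

S4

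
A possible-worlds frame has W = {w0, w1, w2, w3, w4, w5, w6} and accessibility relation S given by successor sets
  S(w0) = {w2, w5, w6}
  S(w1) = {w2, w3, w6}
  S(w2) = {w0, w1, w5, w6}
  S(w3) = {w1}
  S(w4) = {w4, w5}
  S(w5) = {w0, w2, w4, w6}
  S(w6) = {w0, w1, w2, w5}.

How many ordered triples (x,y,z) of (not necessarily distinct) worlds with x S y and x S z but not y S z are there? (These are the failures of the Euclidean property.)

Enumerating: (w0,w2,w2), (w0,w5,w5), (w0,w6,w6), (w1,w2,w2), (w1,w2,w3), (w1,w3,w2), (w1,w3,w3), (w1,w3,w6), (w1,w6,w3), (w1,w6,w6), (w2,w0,w0), (w2,w0,w1), … and 25 more.
Total: 37.

37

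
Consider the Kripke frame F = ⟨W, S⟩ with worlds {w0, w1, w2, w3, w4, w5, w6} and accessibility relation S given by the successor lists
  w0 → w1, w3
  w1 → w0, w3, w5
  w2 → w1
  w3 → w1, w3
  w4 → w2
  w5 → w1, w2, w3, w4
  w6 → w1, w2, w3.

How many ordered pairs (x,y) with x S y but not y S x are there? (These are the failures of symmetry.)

Enumerating: (w0,w3), (w2,w1), (w4,w2), (w5,w2), (w5,w3), (w5,w4), (w6,w1), (w6,w2), (w6,w3).

9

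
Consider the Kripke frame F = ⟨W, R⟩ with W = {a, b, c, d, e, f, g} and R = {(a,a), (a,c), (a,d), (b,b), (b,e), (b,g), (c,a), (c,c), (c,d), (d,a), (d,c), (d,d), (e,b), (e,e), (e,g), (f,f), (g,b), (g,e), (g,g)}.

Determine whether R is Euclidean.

Yes

Euclidean: yes — any two successors of a common world are R-related.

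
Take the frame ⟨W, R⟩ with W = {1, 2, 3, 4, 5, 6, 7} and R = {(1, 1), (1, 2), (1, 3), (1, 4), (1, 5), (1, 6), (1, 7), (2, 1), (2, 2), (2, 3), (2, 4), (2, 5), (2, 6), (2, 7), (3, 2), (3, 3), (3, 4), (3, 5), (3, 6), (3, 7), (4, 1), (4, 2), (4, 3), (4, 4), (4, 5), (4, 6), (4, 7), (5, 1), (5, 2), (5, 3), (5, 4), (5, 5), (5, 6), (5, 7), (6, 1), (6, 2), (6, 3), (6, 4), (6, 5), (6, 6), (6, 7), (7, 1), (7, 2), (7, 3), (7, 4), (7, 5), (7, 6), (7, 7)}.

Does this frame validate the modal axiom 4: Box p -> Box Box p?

Axiom 4 corresponds to the accessibility relation being transitive.
Transitive: no — 3 R 2 and 2 R 1, but not 3 R 1.

No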